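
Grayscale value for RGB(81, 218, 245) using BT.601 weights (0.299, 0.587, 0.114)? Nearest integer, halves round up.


Gray = 0.299×R + 0.587×G + 0.114×B
Gray = 0.299×81 + 0.587×218 + 0.114×245
Gray = 24.219 + 127.966 + 27.930
Gray = 180.115 → round half up → 180
Gray = 180


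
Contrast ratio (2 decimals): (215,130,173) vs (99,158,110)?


Linearize each sRGB channel c=v/255: c/12.92 if c ≤ 0.04045 else ((c+0.055)/1.055)^2.4
L = 0.2126×R_lin + 0.7152×G_lin + 0.0722×B_lin
Color 1 (215,130,173):
  R=215: 215/255≈0.8431 > 0.04045 → ((0.8431+0.055)/1.055)^2.4 ≈ 0.67954
  G=130: 130/255≈0.5098 > 0.04045 → ((0.5098+0.055)/1.055)^2.4 ≈ 0.22323
  B=173: 173/255≈0.6784 > 0.04045 → ((0.6784+0.055)/1.055)^2.4 ≈ 0.41789
  L1 = 0.2126×0.67954 + 0.7152×0.22323 + 0.0722×0.41789 ≈ 0.33429
Color 2 (99,158,110):
  R=99: 99/255≈0.3882 > 0.04045 → ((0.3882+0.055)/1.055)^2.4 ≈ 0.12477
  G=158: 158/255≈0.6196 > 0.04045 → ((0.6196+0.055)/1.055)^2.4 ≈ 0.34191
  B=110: 110/255≈0.4314 > 0.04045 → ((0.4314+0.055)/1.055)^2.4 ≈ 0.15593
  L2 = 0.2126×0.12477 + 0.7152×0.34191 + 0.0722×0.15593 ≈ 0.28232
Lighter = 0.33429, Darker = 0.28232
Ratio = (L_lighter + 0.05) / (L_darker + 0.05)
Ratio = (0.33429 + 0.05) / (0.28232 + 0.05) = 0.38429 / 0.33232 ≈ 1.1564
Ratio ≈ 1.16:1


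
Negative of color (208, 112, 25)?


Invert: (255-R, 255-G, 255-B)
R: 255-208 = 47
G: 255-112 = 143
B: 255-25 = 230
= RGB(47, 143, 230)


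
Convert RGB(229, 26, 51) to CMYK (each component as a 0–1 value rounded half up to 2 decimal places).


R'=229/255≈0.8980, G'=26/255≈0.1020, B'=51/255≈0.2000
K = 1 - max(R',G',B') = 1 - 229/255 = 26/255 = 0.10196… → 0.10
(1-R'-K)/(1-K) simplifies to (max-R)/max with max = 229:
C = (229-229)/229 = 0/229 = 0 → 0.00
M = (229-26)/229 = 203/229 = 0.88646… → 0.89
Y = (229-51)/229 = 178/229 = 0.77729… → 0.78
= CMYK(0.00, 0.89, 0.78, 0.10)


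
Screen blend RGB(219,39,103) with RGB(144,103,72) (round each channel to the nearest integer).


Screen: C = 255 - (255-A)×(255-B)/255, rounded to nearest integer
R: 255 - (255-219)×(255-144)/255 = 255 - 3996/255 ≈ 255 - 15.671 = 239.329 → 239
G: 255 - (255-39)×(255-103)/255 = 255 - 32832/255 ≈ 255 - 128.753 = 126.247 → 126
B: 255 - (255-103)×(255-72)/255 = 255 - 27816/255 ≈ 255 - 109.082 = 145.918 → 146
= RGB(239, 126, 146)


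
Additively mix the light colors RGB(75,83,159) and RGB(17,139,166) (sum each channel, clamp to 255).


Additive: each channel = min(255, C₁+C₂)
R: 75+17 = 92 → 92
G: 83+139 = 222 → 222
B: 159+166 = 325 → 255
= RGB(92, 222, 255)


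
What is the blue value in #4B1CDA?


Color: #4B1CDA
R = 4B = 75
G = 1C = 28
B = DA = 218
Blue = 218


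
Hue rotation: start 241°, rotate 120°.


New hue = (H + rotation) mod 360
New hue = (241 + 120) mod 360
= 361 mod 360
= 1°


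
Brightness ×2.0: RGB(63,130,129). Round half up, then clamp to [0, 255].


Multiply each channel by 2.0, round half up, clamp to [0, 255]
R: 63×2.0 = 126
G: 130×2.0 = 260 → clamp → 255
B: 129×2.0 = 258 → clamp → 255
= RGB(126, 255, 255)


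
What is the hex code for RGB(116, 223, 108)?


R = 116 → 74 (hex)
G = 223 → DF (hex)
B = 108 → 6C (hex)
Hex = #74DF6C


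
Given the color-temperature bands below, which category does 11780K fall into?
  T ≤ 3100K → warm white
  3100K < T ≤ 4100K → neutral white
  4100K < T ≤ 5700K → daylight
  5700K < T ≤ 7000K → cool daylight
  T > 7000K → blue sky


Temperature: 11780K
11780K > 7000K → blue sky
Classification: blue sky


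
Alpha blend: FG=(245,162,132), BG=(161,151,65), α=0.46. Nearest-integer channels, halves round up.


C = α×F + (1-α)×B, with 1-α = 0.54
R: 0.46×245 + 0.54×161 = 112.70 + 86.94 = 199.64 → 200
G: 0.46×162 + 0.54×151 = 74.52 + 81.54 = 156.06 → 156
B: 0.46×132 + 0.54×65 = 60.72 + 35.10 = 95.82 → 96
= RGB(200, 156, 96)


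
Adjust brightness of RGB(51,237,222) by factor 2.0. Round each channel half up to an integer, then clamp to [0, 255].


Multiply each channel by 2.0, round half up, clamp to [0, 255]
R: 51×2.0 = 102
G: 237×2.0 = 474 → clamp → 255
B: 222×2.0 = 444 → clamp → 255
= RGB(102, 255, 255)


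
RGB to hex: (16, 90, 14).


R = 16 → 10 (hex)
G = 90 → 5A (hex)
B = 14 → 0E (hex)
Hex = #105A0E


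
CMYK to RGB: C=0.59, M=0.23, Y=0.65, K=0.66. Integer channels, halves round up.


R = 255 × (1-C) × (1-K) = 255 × 0.41 × 0.34 = 35.547 → 36
G = 255 × (1-M) × (1-K) = 255 × 0.77 × 0.34 = 66.759 → 67
B = 255 × (1-Y) × (1-K) = 255 × 0.35 × 0.34 = 30.345 → 30
= RGB(36, 67, 30)


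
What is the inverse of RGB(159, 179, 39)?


Invert: (255-R, 255-G, 255-B)
R: 255-159 = 96
G: 255-179 = 76
B: 255-39 = 216
= RGB(96, 76, 216)


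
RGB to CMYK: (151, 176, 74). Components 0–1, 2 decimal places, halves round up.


R'=151/255≈0.5922, G'=176/255≈0.6902, B'=74/255≈0.2902
K = 1 - max(R',G',B') = 1 - 176/255 = 79/255 = 0.30980… → 0.31
(1-R'-K)/(1-K) simplifies to (max-R)/max with max = 176:
C = (176-151)/176 = 25/176 = 0.14204… → 0.14
M = (176-176)/176 = 0/176 = 0 → 0.00
Y = (176-74)/176 = 102/176 = 0.57954… → 0.58
= CMYK(0.14, 0.00, 0.58, 0.31)


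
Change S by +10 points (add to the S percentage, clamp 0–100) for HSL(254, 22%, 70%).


Original S = 22%
Adjustment = +10 percentage points
New S = 22 + (10) = 32
Clamp to [0, 100] → 32
= HSL(254°, 32%, 70%)


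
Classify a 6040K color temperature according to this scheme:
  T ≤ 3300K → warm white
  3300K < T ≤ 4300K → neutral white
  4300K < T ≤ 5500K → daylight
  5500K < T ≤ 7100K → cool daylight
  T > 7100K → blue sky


Temperature: 6040K
5500K < 6040K ≤ 7100K → cool daylight
Classification: cool daylight


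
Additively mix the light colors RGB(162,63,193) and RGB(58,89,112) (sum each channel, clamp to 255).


Additive: each channel = min(255, C₁+C₂)
R: 162+58 = 220 → 220
G: 63+89 = 152 → 152
B: 193+112 = 305 → 255
= RGB(220, 152, 255)


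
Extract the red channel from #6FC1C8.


Color: #6FC1C8
R = 6F = 111
G = C1 = 193
B = C8 = 200
Red = 111


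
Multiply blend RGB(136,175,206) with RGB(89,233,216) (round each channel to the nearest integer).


Multiply: C = A×B/255, rounded to nearest integer
R: 136×89/255 = 12104/255 ≈ 47.467 → 47
G: 175×233/255 = 40775/255 ≈ 159.902 → 160
B: 206×216/255 = 44496/255 ≈ 174.494 → 174
= RGB(47, 160, 174)


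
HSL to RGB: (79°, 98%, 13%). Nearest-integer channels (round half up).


H=79°, S=0.98, L=0.13
C = (1-|2L-1|)×S = (1-|-0.74|)×0.98 = 0.2548
H' = H/60 = 79/60 ≈ 1.3167; X = C×(1-|H' mod 2 - 1|) ≈ 0.1741
m = L - C/2 = 0.13 - 0.1274 = 0.0026
Sector ⌊H'⌋ = 1 → (R',G',B') = (≈0.1741, 0.2548, 0.0)
RGB = ((R'+m)×255, (G'+m)×255, (B'+m)×255) = (45.0619, 65.637, 0.663)
Round half up → RGB(45, 66, 1)


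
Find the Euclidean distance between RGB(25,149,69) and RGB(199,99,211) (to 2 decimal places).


d = √[(R₁-R₂)² + (G₁-G₂)² + (B₁-B₂)²]
d = √[(25-199)² + (149-99)² + (69-211)²]
d = √[30276 + 2500 + 20164]
d = √52940
d ≈ 230.09


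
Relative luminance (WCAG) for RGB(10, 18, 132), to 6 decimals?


Linearize each channel (sRGB transfer function): c = v/255; c_lin = c/12.92 if c ≤ 0.04045, else ((c+0.055)/1.055)^2.4
  R: 10/255 ≈ 0.039216 ≤ 0.04045 → 0.039216/12.92 ≈ 0.003035
  G: 18/255 ≈ 0.070588 > 0.04045 → ((0.070588+0.055)/1.055)^2.4 ≈ 0.006049
  B: 132/255 ≈ 0.517647 > 0.04045 → ((0.517647+0.055)/1.055)^2.4 ≈ 0.230740
R_lin = 0.003035, G_lin = 0.006049, B_lin = 0.230740
L = 0.2126×R + 0.7152×G + 0.0722×B
L = 0.2126×0.003035 + 0.7152×0.006049 + 0.0722×0.230740
L ≈ 0.021631


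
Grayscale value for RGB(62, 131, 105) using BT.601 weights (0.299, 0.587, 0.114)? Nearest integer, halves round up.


Gray = 0.299×R + 0.587×G + 0.114×B
Gray = 0.299×62 + 0.587×131 + 0.114×105
Gray = 18.538 + 76.897 + 11.970
Gray = 107.405 → round half up → 107
Gray = 107


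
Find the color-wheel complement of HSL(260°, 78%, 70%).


Complement = opposite side of color wheel = hue + 180°
H' = (260 + 180) mod 360 = 80°
S and L unchanged.
= HSL(80°, 78%, 70%)


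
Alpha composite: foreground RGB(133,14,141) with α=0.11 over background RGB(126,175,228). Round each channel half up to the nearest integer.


C = α×F + (1-α)×B, with 1-α = 0.89
R: 0.11×133 + 0.89×126 = 14.63 + 112.14 = 126.77 → 127
G: 0.11×14 + 0.89×175 = 1.54 + 155.75 = 157.29 → 157
B: 0.11×141 + 0.89×228 = 15.51 + 202.92 = 218.43 → 218
= RGB(127, 157, 218)


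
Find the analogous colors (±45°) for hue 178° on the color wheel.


Base hue: 178°
Left analog: (178 - 45) mod 360 = 133°
Right analog: (178 + 45) mod 360 = 223°
Analogous hues = 133° and 223°


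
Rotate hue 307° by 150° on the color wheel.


New hue = (H + rotation) mod 360
New hue = (307 + 150) mod 360
= 457 mod 360
= 97°


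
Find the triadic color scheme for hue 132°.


Triadic: equally spaced at 120° intervals
H1 = 132°
H2 = (132 + 120) mod 360 = 252°
H3 = (132 + 240) mod 360 = 12°
Triadic = 132°, 252°, 12°


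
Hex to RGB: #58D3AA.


58 → 88 (R)
D3 → 211 (G)
AA → 170 (B)
= RGB(88, 211, 170)


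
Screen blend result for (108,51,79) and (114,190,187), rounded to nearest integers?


Screen: C = 255 - (255-A)×(255-B)/255, rounded to nearest integer
R: 255 - (255-108)×(255-114)/255 = 255 - 20727/255 ≈ 255 - 81.282 = 173.718 → 174
G: 255 - (255-51)×(255-190)/255 = 255 - 13260/255 ≈ 255 - 52.000 = 203.000 → 203
B: 255 - (255-79)×(255-187)/255 = 255 - 11968/255 ≈ 255 - 46.933 = 208.067 → 208
= RGB(174, 203, 208)


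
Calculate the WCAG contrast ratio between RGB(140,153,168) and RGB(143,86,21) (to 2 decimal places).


Linearize each sRGB channel c=v/255: c/12.92 if c ≤ 0.04045 else ((c+0.055)/1.055)^2.4
L = 0.2126×R_lin + 0.7152×G_lin + 0.0722×B_lin
Color 1 (140,153,168):
  R=140: 140/255≈0.5490 > 0.04045 → ((0.5490+0.055)/1.055)^2.4 ≈ 0.26225
  G=153: 153/255≈0.6000 > 0.04045 → ((0.6000+0.055)/1.055)^2.4 ≈ 0.31855
  B=168: 168/255≈0.6588 > 0.04045 → ((0.6588+0.055)/1.055)^2.4 ≈ 0.39157
  L1 = 0.2126×0.26225 + 0.7152×0.31855 + 0.0722×0.39157 ≈ 0.31185
Color 2 (143,86,21):
  R=143: 143/255≈0.5608 > 0.04045 → ((0.5608+0.055)/1.055)^2.4 ≈ 0.27468
  G=86: 86/255≈0.3373 > 0.04045 → ((0.3373+0.055)/1.055)^2.4 ≈ 0.09306
  B=21: 21/255≈0.0824 > 0.04045 → ((0.0824+0.055)/1.055)^2.4 ≈ 0.00750
  L2 = 0.2126×0.27468 + 0.7152×0.09306 + 0.0722×0.00750 ≈ 0.12549
Lighter = 0.31185, Darker = 0.12549
Ratio = (L_lighter + 0.05) / (L_darker + 0.05)
Ratio = (0.31185 + 0.05) / (0.12549 + 0.05) = 0.36185 / 0.17549 ≈ 2.0619
Ratio ≈ 2.06:1


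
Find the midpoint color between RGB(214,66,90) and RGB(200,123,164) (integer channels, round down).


Midpoint: each channel = ⌊(C₁+C₂)/2⌋
R: ⌊(214+200)/2⌋ = 207
G: ⌊(66+123)/2⌋ = 94
B: ⌊(90+164)/2⌋ = 127
= RGB(207, 94, 127)


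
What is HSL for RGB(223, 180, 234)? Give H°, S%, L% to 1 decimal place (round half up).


Normalize: R'=223/255≈0.8745, G'=180/255≈0.7059, B'=234/255≈0.9176
Max=234/255, Min=180/255, Δ=Max-Min=54/255
L = (Max+Min)/2 = (234+180)/510 = 414/510 = 0.81176… → L = 81.2%
L > 0.5 → S = Δ/(2-Max-Min) = 54/(510-234-180) = 54/96 = 0.5625 → S = 56.3%
(the 1/255 factors cancel in S and H, so raw channel differences can be used)
Max is B' → H = 60 × ((R-G)/Δ + 4) = 60 × ((223-180)/54 + 4)
  43/54 + 4 = 0.7962… + 4 = 4.7962…
  H = 60 × 4.7962… = 287.777…° → H = 287.8°
= HSL(287.8°, 56.3%, 81.2%)


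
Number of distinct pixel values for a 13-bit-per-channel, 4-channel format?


Total bits = 13 bits/channel × 4 channels = 52 bits
Distinct pixel values = 2^52
= 4,503,599,627,370,496 pixel values


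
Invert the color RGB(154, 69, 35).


Invert: (255-R, 255-G, 255-B)
R: 255-154 = 101
G: 255-69 = 186
B: 255-35 = 220
= RGB(101, 186, 220)


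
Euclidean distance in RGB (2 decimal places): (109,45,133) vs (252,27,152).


d = √[(R₁-R₂)² + (G₁-G₂)² + (B₁-B₂)²]
d = √[(109-252)² + (45-27)² + (133-152)²]
d = √[20449 + 324 + 361]
d = √21134
d ≈ 145.38


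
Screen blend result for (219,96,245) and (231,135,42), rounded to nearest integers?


Screen: C = 255 - (255-A)×(255-B)/255, rounded to nearest integer
R: 255 - (255-219)×(255-231)/255 = 255 - 864/255 ≈ 255 - 3.388 = 251.612 → 252
G: 255 - (255-96)×(255-135)/255 = 255 - 19080/255 ≈ 255 - 74.824 = 180.176 → 180
B: 255 - (255-245)×(255-42)/255 = 255 - 2130/255 ≈ 255 - 8.353 = 246.647 → 247
= RGB(252, 180, 247)


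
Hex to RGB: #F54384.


F5 → 245 (R)
43 → 67 (G)
84 → 132 (B)
= RGB(245, 67, 132)


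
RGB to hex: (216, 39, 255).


R = 216 → D8 (hex)
G = 39 → 27 (hex)
B = 255 → FF (hex)
Hex = #D827FF


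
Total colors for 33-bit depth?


Colors = 2^bits = 2^33
= 8,589,934,592 colors


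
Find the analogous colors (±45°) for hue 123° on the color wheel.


Base hue: 123°
Left analog: (123 - 45) mod 360 = 78°
Right analog: (123 + 45) mod 360 = 168°
Analogous hues = 78° and 168°


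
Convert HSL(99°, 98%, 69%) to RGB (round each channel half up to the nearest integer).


H=99°, S=0.98, L=0.69
C = (1-|2L-1|)×S = (1-|0.38|)×0.98 = 0.6076
H' = H/60 = 99/60 ≈ 1.6500; X = C×(1-|H' mod 2 - 1|) = 0.21266
m = L - C/2 = 0.69 - 0.3038 = 0.3862
Sector ⌊H'⌋ = 1 → (R',G',B') = (0.21266, 0.6076, 0.0)
RGB = ((R'+m)×255, (G'+m)×255, (B'+m)×255) = (152.7093, 253.419, 98.481)
Round half up → RGB(153, 253, 98)


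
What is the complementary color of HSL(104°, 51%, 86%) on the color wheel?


Complement = opposite side of color wheel = hue + 180°
H' = (104 + 180) mod 360 = 284°
S and L unchanged.
= HSL(284°, 51%, 86%)


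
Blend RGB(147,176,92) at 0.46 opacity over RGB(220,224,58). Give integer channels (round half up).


C = α×F + (1-α)×B, with 1-α = 0.54
R: 0.46×147 + 0.54×220 = 67.62 + 118.80 = 186.42 → 186
G: 0.46×176 + 0.54×224 = 80.96 + 120.96 = 201.92 → 202
B: 0.46×92 + 0.54×58 = 42.32 + 31.32 = 73.64 → 74
= RGB(186, 202, 74)


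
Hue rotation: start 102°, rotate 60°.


New hue = (H + rotation) mod 360
New hue = (102 + 60) mod 360
= 162 mod 360
= 162°


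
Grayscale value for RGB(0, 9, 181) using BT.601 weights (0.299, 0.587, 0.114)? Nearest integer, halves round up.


Gray = 0.299×R + 0.587×G + 0.114×B
Gray = 0.299×0 + 0.587×9 + 0.114×181
Gray = 0.000 + 5.283 + 20.634
Gray = 25.917 → round half up → 26
Gray = 26


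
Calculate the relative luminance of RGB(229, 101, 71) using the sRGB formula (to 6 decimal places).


Linearize each channel (sRGB transfer function): c = v/255; c_lin = c/12.92 if c ≤ 0.04045, else ((c+0.055)/1.055)^2.4
  R: 229/255 ≈ 0.898039 > 0.04045 → ((0.898039+0.055)/1.055)^2.4 ≈ 0.783538
  G: 101/255 ≈ 0.396078 > 0.04045 → ((0.396078+0.055)/1.055)^2.4 ≈ 0.130136
  B: 71/255 ≈ 0.278431 > 0.04045 → ((0.278431+0.055)/1.055)^2.4 ≈ 0.063010
R_lin = 0.783538, G_lin = 0.130136, B_lin = 0.063010
L = 0.2126×R + 0.7152×G + 0.0722×B
L = 0.2126×0.783538 + 0.7152×0.130136 + 0.0722×0.063010
L ≈ 0.264203


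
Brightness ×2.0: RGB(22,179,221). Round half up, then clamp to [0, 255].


Multiply each channel by 2.0, round half up, clamp to [0, 255]
R: 22×2.0 = 44
G: 179×2.0 = 358 → clamp → 255
B: 221×2.0 = 442 → clamp → 255
= RGB(44, 255, 255)


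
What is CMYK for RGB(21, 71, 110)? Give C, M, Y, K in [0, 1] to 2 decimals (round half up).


R'=21/255≈0.0824, G'=71/255≈0.2784, B'=110/255≈0.4314
K = 1 - max(R',G',B') = 1 - 110/255 = 145/255 = 0.56862… → 0.57
(1-R'-K)/(1-K) simplifies to (max-R)/max with max = 110:
C = (110-21)/110 = 89/110 = 0.80909… → 0.81
M = (110-71)/110 = 39/110 = 0.35454… → 0.35
Y = (110-110)/110 = 0/110 = 0 → 0.00
= CMYK(0.81, 0.35, 0.00, 0.57)


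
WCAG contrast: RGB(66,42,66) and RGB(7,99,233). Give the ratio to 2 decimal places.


Linearize each sRGB channel c=v/255: c/12.92 if c ≤ 0.04045 else ((c+0.055)/1.055)^2.4
L = 0.2126×R_lin + 0.7152×G_lin + 0.0722×B_lin
Color 1 (66,42,66):
  R=66: 66/255≈0.2588 > 0.04045 → ((0.2588+0.055)/1.055)^2.4 ≈ 0.05448
  G=42: 42/255≈0.1647 > 0.04045 → ((0.1647+0.055)/1.055)^2.4 ≈ 0.02315
  B=66: 66/255≈0.2588 > 0.04045 → ((0.2588+0.055)/1.055)^2.4 ≈ 0.05448
  L1 = 0.2126×0.05448 + 0.7152×0.02315 + 0.0722×0.05448 ≈ 0.03208
Color 2 (7,99,233):
  R=7: 7/255≈0.0275 ≤ 0.04045 → 0.0275/12.92 ≈ 0.00212
  G=99: 99/255≈0.3882 > 0.04045 → ((0.3882+0.055)/1.055)^2.4 ≈ 0.12477
  B=233: 233/255≈0.9137 > 0.04045 → ((0.9137+0.055)/1.055)^2.4 ≈ 0.81485
  L2 = 0.2126×0.00212 + 0.7152×0.12477 + 0.0722×0.81485 ≈ 0.14852
Lighter = 0.14852, Darker = 0.03208
Ratio = (L_lighter + 0.05) / (L_darker + 0.05)
Ratio = (0.14852 + 0.05) / (0.03208 + 0.05) = 0.19852 / 0.08208 ≈ 2.4188
Ratio ≈ 2.42:1


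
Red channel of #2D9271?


Color: #2D9271
R = 2D = 45
G = 92 = 146
B = 71 = 113
Red = 45


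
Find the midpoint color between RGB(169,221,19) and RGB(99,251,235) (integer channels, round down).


Midpoint: each channel = ⌊(C₁+C₂)/2⌋
R: ⌊(169+99)/2⌋ = 134
G: ⌊(221+251)/2⌋ = 236
B: ⌊(19+235)/2⌋ = 127
= RGB(134, 236, 127)


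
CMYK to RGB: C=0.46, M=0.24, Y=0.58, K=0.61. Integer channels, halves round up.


R = 255 × (1-C) × (1-K) = 255 × 0.54 × 0.39 = 53.703 → 54
G = 255 × (1-M) × (1-K) = 255 × 0.76 × 0.39 = 75.582 → 76
B = 255 × (1-Y) × (1-K) = 255 × 0.42 × 0.39 = 41.769 → 42
= RGB(54, 76, 42)


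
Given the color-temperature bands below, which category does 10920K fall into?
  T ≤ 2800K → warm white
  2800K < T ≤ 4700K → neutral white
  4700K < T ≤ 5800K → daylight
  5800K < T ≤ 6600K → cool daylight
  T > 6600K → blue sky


Temperature: 10920K
10920K > 6600K → blue sky
Classification: blue sky


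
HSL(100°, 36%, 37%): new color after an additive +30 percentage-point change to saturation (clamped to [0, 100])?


Original S = 36%
Adjustment = +30 percentage points
New S = 36 + (30) = 66
Clamp to [0, 100] → 66
= HSL(100°, 66%, 37%)


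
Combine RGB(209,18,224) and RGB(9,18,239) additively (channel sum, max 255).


Additive: each channel = min(255, C₁+C₂)
R: 209+9 = 218 → 218
G: 18+18 = 36 → 36
B: 224+239 = 463 → 255
= RGB(218, 36, 255)


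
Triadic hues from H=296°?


Triadic: equally spaced at 120° intervals
H1 = 296°
H2 = (296 + 120) mod 360 = 56°
H3 = (296 + 240) mod 360 = 176°
Triadic = 296°, 56°, 176°


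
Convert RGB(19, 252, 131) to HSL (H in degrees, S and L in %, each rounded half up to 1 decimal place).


Normalize: R'=19/255≈0.0745, G'=252/255≈0.9882, B'=131/255≈0.5137
Max=252/255, Min=19/255, Δ=Max-Min=233/255
L = (Max+Min)/2 = (252+19)/510 = 271/510 = 0.53137… → L = 53.1%
L > 0.5 → S = Δ/(2-Max-Min) = 233/(510-252-19) = 233/239 = 0.97489… → S = 97.5%
(the 1/255 factors cancel in S and H, so raw channel differences can be used)
Max is G' → H = 60 × ((B-R)/Δ + 2) = 60 × ((131-19)/233 + 2)
  112/233 + 2 = 0.4806… + 2 = 2.4806…
  H = 60 × 2.4806… = 148.841…° → H = 148.8°
= HSL(148.8°, 97.5%, 53.1%)


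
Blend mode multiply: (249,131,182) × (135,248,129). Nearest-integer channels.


Multiply: C = A×B/255, rounded to nearest integer
R: 249×135/255 = 33615/255 ≈ 131.824 → 132
G: 131×248/255 = 32488/255 ≈ 127.404 → 127
B: 182×129/255 = 23478/255 ≈ 92.071 → 92
= RGB(132, 127, 92)


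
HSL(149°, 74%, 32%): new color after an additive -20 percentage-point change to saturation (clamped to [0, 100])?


Original S = 74%
Adjustment = -20 percentage points
New S = 74 + (-20) = 54
Clamp to [0, 100] → 54
= HSL(149°, 54%, 32%)


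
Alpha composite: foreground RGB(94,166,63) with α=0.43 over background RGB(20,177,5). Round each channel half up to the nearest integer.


C = α×F + (1-α)×B, with 1-α = 0.57
R: 0.43×94 + 0.57×20 = 40.42 + 11.40 = 51.82 → 52
G: 0.43×166 + 0.57×177 = 71.38 + 100.89 = 172.27 → 172
B: 0.43×63 + 0.57×5 = 27.09 + 2.85 = 29.94 → 30
= RGB(52, 172, 30)


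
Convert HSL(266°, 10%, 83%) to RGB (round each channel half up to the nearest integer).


H=266°, S=0.10, L=0.83
C = (1-|2L-1|)×S = (1-|0.66|)×0.10 = 0.034
H' = H/60 = 266/60 ≈ 4.4333; X = C×(1-|H' mod 2 - 1|) ≈ 0.0147
m = L - C/2 = 0.83 - 0.017 = 0.813
Sector ⌊H'⌋ = 4 → (R',G',B') = (≈0.0147, 0.0, 0.034)
RGB = ((R'+m)×255, (G'+m)×255, (B'+m)×255) = (211.072, 207.315, 215.985)
Round half up → RGB(211, 207, 216)


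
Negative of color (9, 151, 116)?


Invert: (255-R, 255-G, 255-B)
R: 255-9 = 246
G: 255-151 = 104
B: 255-116 = 139
= RGB(246, 104, 139)


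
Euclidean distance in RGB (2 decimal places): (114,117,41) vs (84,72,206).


d = √[(R₁-R₂)² + (G₁-G₂)² + (B₁-B₂)²]
d = √[(114-84)² + (117-72)² + (41-206)²]
d = √[900 + 2025 + 27225]
d = √30150
d ≈ 173.64


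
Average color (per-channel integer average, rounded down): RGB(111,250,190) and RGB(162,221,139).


Midpoint: each channel = ⌊(C₁+C₂)/2⌋
R: ⌊(111+162)/2⌋ = 136
G: ⌊(250+221)/2⌋ = 235
B: ⌊(190+139)/2⌋ = 164
= RGB(136, 235, 164)


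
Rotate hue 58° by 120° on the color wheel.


New hue = (H + rotation) mod 360
New hue = (58 + 120) mod 360
= 178 mod 360
= 178°


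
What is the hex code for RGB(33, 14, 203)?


R = 33 → 21 (hex)
G = 14 → 0E (hex)
B = 203 → CB (hex)
Hex = #210ECB


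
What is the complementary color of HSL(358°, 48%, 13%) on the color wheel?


Complement = opposite side of color wheel = hue + 180°
H' = (358 + 180) mod 360 = 178°
S and L unchanged.
= HSL(178°, 48%, 13%)


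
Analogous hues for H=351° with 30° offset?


Base hue: 351°
Left analog: (351 - 30) mod 360 = 321°
Right analog: (351 + 30) mod 360 = 21°
Analogous hues = 321° and 21°


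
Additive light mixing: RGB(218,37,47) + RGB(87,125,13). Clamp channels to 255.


Additive: each channel = min(255, C₁+C₂)
R: 218+87 = 305 → 255
G: 37+125 = 162 → 162
B: 47+13 = 60 → 60
= RGB(255, 162, 60)


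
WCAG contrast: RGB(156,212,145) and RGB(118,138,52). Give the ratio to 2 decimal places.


Linearize each sRGB channel c=v/255: c/12.92 if c ≤ 0.04045 else ((c+0.055)/1.055)^2.4
L = 0.2126×R_lin + 0.7152×G_lin + 0.0722×B_lin
Color 1 (156,212,145):
  R=156: 156/255≈0.6118 > 0.04045 → ((0.6118+0.055)/1.055)^2.4 ≈ 0.33245
  G=212: 212/255≈0.8314 > 0.04045 → ((0.8314+0.055)/1.055)^2.4 ≈ 0.65837
  B=145: 145/255≈0.5686 > 0.04045 → ((0.5686+0.055)/1.055)^2.4 ≈ 0.28315
  L1 = 0.2126×0.33245 + 0.7152×0.65837 + 0.0722×0.28315 ≈ 0.56199
Color 2 (118,138,52):
  R=118: 118/255≈0.4627 > 0.04045 → ((0.4627+0.055)/1.055)^2.4 ≈ 0.18116
  G=138: 138/255≈0.5412 > 0.04045 → ((0.5412+0.055)/1.055)^2.4 ≈ 0.25415
  B=52: 52/255≈0.2039 > 0.04045 → ((0.2039+0.055)/1.055)^2.4 ≈ 0.03434
  L2 = 0.2126×0.18116 + 0.7152×0.25415 + 0.0722×0.03434 ≈ 0.22276
Lighter = 0.56199, Darker = 0.22276
Ratio = (L_lighter + 0.05) / (L_darker + 0.05)
Ratio = (0.56199 + 0.05) / (0.22276 + 0.05) = 0.61199 / 0.27276 ≈ 2.2437
Ratio ≈ 2.24:1


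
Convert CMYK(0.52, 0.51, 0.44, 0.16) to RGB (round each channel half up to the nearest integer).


R = 255 × (1-C) × (1-K) = 255 × 0.48 × 0.84 = 102.816 → 103
G = 255 × (1-M) × (1-K) = 255 × 0.49 × 0.84 = 104.958 → 105
B = 255 × (1-Y) × (1-K) = 255 × 0.56 × 0.84 = 119.952 → 120
= RGB(103, 105, 120)


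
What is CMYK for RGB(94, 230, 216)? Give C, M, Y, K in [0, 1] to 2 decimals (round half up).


R'=94/255≈0.3686, G'=230/255≈0.9020, B'=216/255≈0.8471
K = 1 - max(R',G',B') = 1 - 230/255 = 25/255 = 0.09803… → 0.10
(1-R'-K)/(1-K) simplifies to (max-R)/max with max = 230:
C = (230-94)/230 = 136/230 = 0.59130… → 0.59
M = (230-230)/230 = 0/230 = 0 → 0.00
Y = (230-216)/230 = 14/230 = 0.06086… → 0.06
= CMYK(0.59, 0.00, 0.06, 0.10)


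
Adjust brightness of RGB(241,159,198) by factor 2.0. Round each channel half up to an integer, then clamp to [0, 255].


Multiply each channel by 2.0, round half up, clamp to [0, 255]
R: 241×2.0 = 482 → clamp → 255
G: 159×2.0 = 318 → clamp → 255
B: 198×2.0 = 396 → clamp → 255
= RGB(255, 255, 255)


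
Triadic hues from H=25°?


Triadic: equally spaced at 120° intervals
H1 = 25°
H2 = (25 + 120) mod 360 = 145°
H3 = (25 + 240) mod 360 = 265°
Triadic = 25°, 145°, 265°


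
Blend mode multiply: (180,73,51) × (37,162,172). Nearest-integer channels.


Multiply: C = A×B/255, rounded to nearest integer
R: 180×37/255 = 6660/255 ≈ 26.118 → 26
G: 73×162/255 = 11826/255 ≈ 46.376 → 46
B: 51×172/255 = 8772/255 ≈ 34.400 → 34
= RGB(26, 46, 34)


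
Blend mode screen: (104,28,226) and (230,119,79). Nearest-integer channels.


Screen: C = 255 - (255-A)×(255-B)/255, rounded to nearest integer
R: 255 - (255-104)×(255-230)/255 = 255 - 3775/255 ≈ 255 - 14.804 = 240.196 → 240
G: 255 - (255-28)×(255-119)/255 = 255 - 30872/255 ≈ 255 - 121.067 = 133.933 → 134
B: 255 - (255-226)×(255-79)/255 = 255 - 5104/255 ≈ 255 - 20.016 = 234.984 → 235
= RGB(240, 134, 235)


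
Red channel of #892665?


Color: #892665
R = 89 = 137
G = 26 = 38
B = 65 = 101
Red = 137


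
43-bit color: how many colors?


Colors = 2^bits = 2^43
= 8,796,093,022,208 colors


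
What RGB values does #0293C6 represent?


02 → 2 (R)
93 → 147 (G)
C6 → 198 (B)
= RGB(2, 147, 198)


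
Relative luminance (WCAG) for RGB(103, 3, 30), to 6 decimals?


Linearize each channel (sRGB transfer function): c = v/255; c_lin = c/12.92 if c ≤ 0.04045, else ((c+0.055)/1.055)^2.4
  R: 103/255 ≈ 0.403922 > 0.04045 → ((0.403922+0.055)/1.055)^2.4 ≈ 0.135633
  G: 3/255 ≈ 0.011765 ≤ 0.04045 → 0.011765/12.92 ≈ 0.000911
  B: 30/255 ≈ 0.117647 > 0.04045 → ((0.117647+0.055)/1.055)^2.4 ≈ 0.012983
R_lin = 0.135633, G_lin = 0.000911, B_lin = 0.012983
L = 0.2126×R + 0.7152×G + 0.0722×B
L = 0.2126×0.135633 + 0.7152×0.000911 + 0.0722×0.012983
L ≈ 0.030424


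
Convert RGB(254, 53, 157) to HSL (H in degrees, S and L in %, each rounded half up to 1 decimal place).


Normalize: R'=254/255≈0.9961, G'=53/255≈0.2078, B'=157/255≈0.6157
Max=254/255, Min=53/255, Δ=Max-Min=201/255
L = (Max+Min)/2 = (254+53)/510 = 307/510 = 0.60196… → L = 60.2%
L > 0.5 → S = Δ/(2-Max-Min) = 201/(510-254-53) = 201/203 = 0.99014… → S = 99.0%
(the 1/255 factors cancel in S and H, so raw channel differences can be used)
Max is R' → H = 60 × (((G-B)/Δ) mod 6) = 60 × (((53-157)/201) mod 6)
  (-104)/201 = -0.5174…; negative, so add 6 → 5.4825…
  H = 60 × 5.4825… = 328.955…° → H = 329.0°
= HSL(329.0°, 99.0%, 60.2%)


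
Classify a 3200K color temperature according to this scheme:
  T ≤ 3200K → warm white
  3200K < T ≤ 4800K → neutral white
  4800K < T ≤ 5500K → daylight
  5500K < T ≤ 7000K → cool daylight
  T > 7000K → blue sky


Temperature: 3200K
3200K ≤ 3200K → warm white
Classification: warm white


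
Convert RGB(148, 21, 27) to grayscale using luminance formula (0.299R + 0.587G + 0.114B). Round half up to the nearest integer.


Gray = 0.299×R + 0.587×G + 0.114×B
Gray = 0.299×148 + 0.587×21 + 0.114×27
Gray = 44.252 + 12.327 + 3.078
Gray = 59.657 → round half up → 60
Gray = 60


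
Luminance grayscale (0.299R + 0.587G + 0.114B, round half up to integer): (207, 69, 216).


Gray = 0.299×R + 0.587×G + 0.114×B
Gray = 0.299×207 + 0.587×69 + 0.114×216
Gray = 61.893 + 40.503 + 24.624
Gray = 127.020 → round half up → 127
Gray = 127


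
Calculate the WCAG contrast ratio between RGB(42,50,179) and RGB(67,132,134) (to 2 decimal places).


Linearize each sRGB channel c=v/255: c/12.92 if c ≤ 0.04045 else ((c+0.055)/1.055)^2.4
L = 0.2126×R_lin + 0.7152×G_lin + 0.0722×B_lin
Color 1 (42,50,179):
  R=42: 42/255≈0.1647 > 0.04045 → ((0.1647+0.055)/1.055)^2.4 ≈ 0.02315
  G=50: 50/255≈0.1961 > 0.04045 → ((0.1961+0.055)/1.055)^2.4 ≈ 0.03190
  B=179: 179/255≈0.7020 > 0.04045 → ((0.7020+0.055)/1.055)^2.4 ≈ 0.45079
  L1 = 0.2126×0.02315 + 0.7152×0.03190 + 0.0722×0.45079 ≈ 0.06028
Color 2 (67,132,134):
  R=67: 67/255≈0.2627 > 0.04045 → ((0.2627+0.055)/1.055)^2.4 ≈ 0.05613
  G=132: 132/255≈0.5176 > 0.04045 → ((0.5176+0.055)/1.055)^2.4 ≈ 0.23074
  B=134: 134/255≈0.5255 > 0.04045 → ((0.5255+0.055)/1.055)^2.4 ≈ 0.23840
  L2 = 0.2126×0.05613 + 0.7152×0.23074 + 0.0722×0.23840 ≈ 0.19417
Lighter = 0.19417, Darker = 0.06028
Ratio = (L_lighter + 0.05) / (L_darker + 0.05)
Ratio = (0.19417 + 0.05) / (0.06028 + 0.05) = 0.24417 / 0.11028 ≈ 2.2141
Ratio ≈ 2.21:1


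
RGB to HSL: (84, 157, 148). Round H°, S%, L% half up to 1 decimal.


Normalize: R'=84/255≈0.3294, G'=157/255≈0.6157, B'=148/255≈0.5804
Max=157/255, Min=84/255, Δ=Max-Min=73/255
L = (Max+Min)/2 = (157+84)/510 = 241/510 = 0.47254… → L = 47.3%
L ≤ 0.5 → S = Δ/(Max+Min) = 73/(157+84) = 73/241 = 0.30290… → S = 30.3%
(the 1/255 factors cancel in S and H, so raw channel differences can be used)
Max is G' → H = 60 × ((B-R)/Δ + 2) = 60 × ((148-84)/73 + 2)
  64/73 + 2 = 0.8767… + 2 = 2.8767…
  H = 60 × 2.8767… = 172.602…° → H = 172.6°
= HSL(172.6°, 30.3%, 47.3%)


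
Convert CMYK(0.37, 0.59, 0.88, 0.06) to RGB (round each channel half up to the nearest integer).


R = 255 × (1-C) × (1-K) = 255 × 0.63 × 0.94 = 151.011 → 151
G = 255 × (1-M) × (1-K) = 255 × 0.41 × 0.94 = 98.277 → 98
B = 255 × (1-Y) × (1-K) = 255 × 0.12 × 0.94 = 28.764 → 29
= RGB(151, 98, 29)


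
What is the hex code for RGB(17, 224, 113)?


R = 17 → 11 (hex)
G = 224 → E0 (hex)
B = 113 → 71 (hex)
Hex = #11E071


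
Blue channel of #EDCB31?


Color: #EDCB31
R = ED = 237
G = CB = 203
B = 31 = 49
Blue = 49


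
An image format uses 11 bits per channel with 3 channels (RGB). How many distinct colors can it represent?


Total bits = 11 bits/channel × 3 channels = 33 bits
Distinct colors = 2^33
= 8,589,934,592 colors


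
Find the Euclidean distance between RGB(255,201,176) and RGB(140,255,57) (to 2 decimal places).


d = √[(R₁-R₂)² + (G₁-G₂)² + (B₁-B₂)²]
d = √[(255-140)² + (201-255)² + (176-57)²]
d = √[13225 + 2916 + 14161]
d = √30302
d ≈ 174.07


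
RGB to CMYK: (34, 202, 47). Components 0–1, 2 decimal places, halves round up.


R'=34/255≈0.1333, G'=202/255≈0.7922, B'=47/255≈0.1843
K = 1 - max(R',G',B') = 1 - 202/255 = 53/255 = 0.20784… → 0.21
(1-R'-K)/(1-K) simplifies to (max-R)/max with max = 202:
C = (202-34)/202 = 168/202 = 0.83168… → 0.83
M = (202-202)/202 = 0/202 = 0 → 0.00
Y = (202-47)/202 = 155/202 = 0.76732… → 0.77
= CMYK(0.83, 0.00, 0.77, 0.21)


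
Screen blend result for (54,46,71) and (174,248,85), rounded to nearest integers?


Screen: C = 255 - (255-A)×(255-B)/255, rounded to nearest integer
R: 255 - (255-54)×(255-174)/255 = 255 - 16281/255 ≈ 255 - 63.847 = 191.153 → 191
G: 255 - (255-46)×(255-248)/255 = 255 - 1463/255 ≈ 255 - 5.737 = 249.263 → 249
B: 255 - (255-71)×(255-85)/255 = 255 - 31280/255 ≈ 255 - 122.667 = 132.333 → 132
= RGB(191, 249, 132)


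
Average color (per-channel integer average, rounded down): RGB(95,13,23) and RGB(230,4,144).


Midpoint: each channel = ⌊(C₁+C₂)/2⌋
R: ⌊(95+230)/2⌋ = 162
G: ⌊(13+4)/2⌋ = 8
B: ⌊(23+144)/2⌋ = 83
= RGB(162, 8, 83)


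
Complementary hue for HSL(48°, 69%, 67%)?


Complement = opposite side of color wheel = hue + 180°
H' = (48 + 180) mod 360 = 228°
S and L unchanged.
= HSL(228°, 69%, 67%)


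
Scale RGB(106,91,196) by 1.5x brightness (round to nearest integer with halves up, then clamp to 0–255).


Multiply each channel by 1.5, round half up, clamp to [0, 255]
R: 106×1.5 = 159
G: 91×1.5 = 136.5 → round → 137
B: 196×1.5 = 294 → clamp → 255
= RGB(159, 137, 255)


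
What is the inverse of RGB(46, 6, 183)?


Invert: (255-R, 255-G, 255-B)
R: 255-46 = 209
G: 255-6 = 249
B: 255-183 = 72
= RGB(209, 249, 72)


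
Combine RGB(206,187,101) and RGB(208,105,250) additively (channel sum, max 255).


Additive: each channel = min(255, C₁+C₂)
R: 206+208 = 414 → 255
G: 187+105 = 292 → 255
B: 101+250 = 351 → 255
= RGB(255, 255, 255)


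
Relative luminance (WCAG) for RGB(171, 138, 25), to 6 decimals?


Linearize each channel (sRGB transfer function): c = v/255; c_lin = c/12.92 if c ≤ 0.04045, else ((c+0.055)/1.055)^2.4
  R: 171/255 ≈ 0.670588 > 0.04045 → ((0.670588+0.055)/1.055)^2.4 ≈ 0.407240
  G: 138/255 ≈ 0.541176 > 0.04045 → ((0.541176+0.055)/1.055)^2.4 ≈ 0.254152
  B: 25/255 ≈ 0.098039 > 0.04045 → ((0.098039+0.055)/1.055)^2.4 ≈ 0.009721
R_lin = 0.407240, G_lin = 0.254152, B_lin = 0.009721
L = 0.2126×R + 0.7152×G + 0.0722×B
L = 0.2126×0.407240 + 0.7152×0.254152 + 0.0722×0.009721
L ≈ 0.269051


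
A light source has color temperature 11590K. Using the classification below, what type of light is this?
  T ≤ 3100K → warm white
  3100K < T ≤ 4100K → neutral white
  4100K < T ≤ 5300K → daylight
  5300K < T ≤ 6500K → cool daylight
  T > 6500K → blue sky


Temperature: 11590K
11590K > 6500K → blue sky
Classification: blue sky


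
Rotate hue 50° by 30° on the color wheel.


New hue = (H + rotation) mod 360
New hue = (50 + 30) mod 360
= 80 mod 360
= 80°


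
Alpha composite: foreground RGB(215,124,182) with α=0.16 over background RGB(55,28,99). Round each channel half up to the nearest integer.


C = α×F + (1-α)×B, with 1-α = 0.84
R: 0.16×215 + 0.84×55 = 34.40 + 46.20 = 80.60 → 81
G: 0.16×124 + 0.84×28 = 19.84 + 23.52 = 43.36 → 43
B: 0.16×182 + 0.84×99 = 29.12 + 83.16 = 112.28 → 112
= RGB(81, 43, 112)


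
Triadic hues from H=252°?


Triadic: equally spaced at 120° intervals
H1 = 252°
H2 = (252 + 120) mod 360 = 12°
H3 = (252 + 240) mod 360 = 132°
Triadic = 252°, 12°, 132°


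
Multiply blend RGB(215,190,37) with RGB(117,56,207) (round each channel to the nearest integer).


Multiply: C = A×B/255, rounded to nearest integer
R: 215×117/255 = 25155/255 ≈ 98.647 → 99
G: 190×56/255 = 10640/255 ≈ 41.725 → 42
B: 37×207/255 = 7659/255 ≈ 30.035 → 30
= RGB(99, 42, 30)


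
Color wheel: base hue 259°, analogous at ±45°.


Base hue: 259°
Left analog: (259 - 45) mod 360 = 214°
Right analog: (259 + 45) mod 360 = 304°
Analogous hues = 214° and 304°


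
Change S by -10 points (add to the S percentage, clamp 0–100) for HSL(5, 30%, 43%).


Original S = 30%
Adjustment = -10 percentage points
New S = 30 + (-10) = 20
Clamp to [0, 100] → 20
= HSL(5°, 20%, 43%)


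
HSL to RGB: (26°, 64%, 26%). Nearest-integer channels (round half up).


H=26°, S=0.64, L=0.26
C = (1-|2L-1|)×S = (1-|-0.48|)×0.64 = 0.3328
H' = H/60 = 26/60 ≈ 0.4333; X = C×(1-|H' mod 2 - 1|) ≈ 0.1442
m = L - C/2 = 0.26 - 0.1664 = 0.0936
Sector ⌊H'⌋ = 0 → (R',G',B') = (0.3328, ≈0.1442, 0.0)
RGB = ((R'+m)×255, (G'+m)×255, (B'+m)×255) = (108.732, 60.6424, 23.868)
Round half up → RGB(109, 61, 24)


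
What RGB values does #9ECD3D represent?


9E → 158 (R)
CD → 205 (G)
3D → 61 (B)
= RGB(158, 205, 61)


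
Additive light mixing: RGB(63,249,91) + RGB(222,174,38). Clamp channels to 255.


Additive: each channel = min(255, C₁+C₂)
R: 63+222 = 285 → 255
G: 249+174 = 423 → 255
B: 91+38 = 129 → 129
= RGB(255, 255, 129)


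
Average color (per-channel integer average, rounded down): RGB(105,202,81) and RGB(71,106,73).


Midpoint: each channel = ⌊(C₁+C₂)/2⌋
R: ⌊(105+71)/2⌋ = 88
G: ⌊(202+106)/2⌋ = 154
B: ⌊(81+73)/2⌋ = 77
= RGB(88, 154, 77)


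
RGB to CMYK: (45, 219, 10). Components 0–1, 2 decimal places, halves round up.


R'=45/255≈0.1765, G'=219/255≈0.8588, B'=10/255≈0.0392
K = 1 - max(R',G',B') = 1 - 219/255 = 36/255 = 0.14117… → 0.14
(1-R'-K)/(1-K) simplifies to (max-R)/max with max = 219:
C = (219-45)/219 = 174/219 = 0.79452… → 0.79
M = (219-219)/219 = 0/219 = 0 → 0.00
Y = (219-10)/219 = 209/219 = 0.95433… → 0.95
= CMYK(0.79, 0.00, 0.95, 0.14)


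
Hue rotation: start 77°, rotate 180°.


New hue = (H + rotation) mod 360
New hue = (77 + 180) mod 360
= 257 mod 360
= 257°


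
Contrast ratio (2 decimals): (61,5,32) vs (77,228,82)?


Linearize each sRGB channel c=v/255: c/12.92 if c ≤ 0.04045 else ((c+0.055)/1.055)^2.4
L = 0.2126×R_lin + 0.7152×G_lin + 0.0722×B_lin
Color 1 (61,5,32):
  R=61: 61/255≈0.2392 > 0.04045 → ((0.2392+0.055)/1.055)^2.4 ≈ 0.04667
  G=5: 5/255≈0.0196 ≤ 0.04045 → 0.0196/12.92 ≈ 0.00152
  B=32: 32/255≈0.1255 > 0.04045 → ((0.1255+0.055)/1.055)^2.4 ≈ 0.01444
  L1 = 0.2126×0.04667 + 0.7152×0.00152 + 0.0722×0.01444 ≈ 0.01205
Color 2 (77,228,82):
  R=77: 77/255≈0.3020 > 0.04045 → ((0.3020+0.055)/1.055)^2.4 ≈ 0.07421
  G=228: 228/255≈0.8941 > 0.04045 → ((0.8941+0.055)/1.055)^2.4 ≈ 0.77582
  B=82: 82/255≈0.3216 > 0.04045 → ((0.3216+0.055)/1.055)^2.4 ≈ 0.08438
  L2 = 0.2126×0.07421 + 0.7152×0.77582 + 0.0722×0.08438 ≈ 0.57674
Lighter = 0.57674, Darker = 0.01205
Ratio = (L_lighter + 0.05) / (L_darker + 0.05)
Ratio = (0.57674 + 0.05) / (0.01205 + 0.05) = 0.62674 / 0.06205 ≈ 10.1007
Ratio ≈ 10.10:1


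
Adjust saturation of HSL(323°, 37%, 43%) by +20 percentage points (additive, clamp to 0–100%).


Original S = 37%
Adjustment = +20 percentage points
New S = 37 + (20) = 57
Clamp to [0, 100] → 57
= HSL(323°, 57%, 43%)


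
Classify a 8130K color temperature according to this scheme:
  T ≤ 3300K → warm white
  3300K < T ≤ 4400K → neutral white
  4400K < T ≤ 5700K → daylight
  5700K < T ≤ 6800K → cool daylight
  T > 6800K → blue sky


Temperature: 8130K
8130K > 6800K → blue sky
Classification: blue sky


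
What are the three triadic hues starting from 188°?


Triadic: equally spaced at 120° intervals
H1 = 188°
H2 = (188 + 120) mod 360 = 308°
H3 = (188 + 240) mod 360 = 68°
Triadic = 188°, 308°, 68°


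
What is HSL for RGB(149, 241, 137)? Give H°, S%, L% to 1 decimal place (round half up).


Normalize: R'=149/255≈0.5843, G'=241/255≈0.9451, B'=137/255≈0.5373
Max=241/255, Min=137/255, Δ=Max-Min=104/255
L = (Max+Min)/2 = (241+137)/510 = 378/510 = 0.74117… → L = 74.1%
L > 0.5 → S = Δ/(2-Max-Min) = 104/(510-241-137) = 104/132 = 0.78787… → S = 78.8%
(the 1/255 factors cancel in S and H, so raw channel differences can be used)
Max is G' → H = 60 × ((B-R)/Δ + 2) = 60 × ((137-149)/104 + 2)
  -12/104 + 2 = -0.1153… + 2 = 1.8846…
  H = 60 × 1.8846… = 113.076…° → H = 113.1°
= HSL(113.1°, 78.8%, 74.1%)


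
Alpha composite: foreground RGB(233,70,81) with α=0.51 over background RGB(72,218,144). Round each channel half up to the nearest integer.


C = α×F + (1-α)×B, with 1-α = 0.49
R: 0.51×233 + 0.49×72 = 118.83 + 35.28 = 154.11 → 154
G: 0.51×70 + 0.49×218 = 35.70 + 106.82 = 142.52 → 143
B: 0.51×81 + 0.49×144 = 41.31 + 70.56 = 111.87 → 112
= RGB(154, 143, 112)


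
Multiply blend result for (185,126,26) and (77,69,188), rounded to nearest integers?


Multiply: C = A×B/255, rounded to nearest integer
R: 185×77/255 = 14245/255 ≈ 55.863 → 56
G: 126×69/255 = 8694/255 ≈ 34.094 → 34
B: 26×188/255 = 4888/255 ≈ 19.169 → 19
= RGB(56, 34, 19)


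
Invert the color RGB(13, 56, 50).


Invert: (255-R, 255-G, 255-B)
R: 255-13 = 242
G: 255-56 = 199
B: 255-50 = 205
= RGB(242, 199, 205)


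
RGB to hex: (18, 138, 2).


R = 18 → 12 (hex)
G = 138 → 8A (hex)
B = 2 → 02 (hex)
Hex = #128A02
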